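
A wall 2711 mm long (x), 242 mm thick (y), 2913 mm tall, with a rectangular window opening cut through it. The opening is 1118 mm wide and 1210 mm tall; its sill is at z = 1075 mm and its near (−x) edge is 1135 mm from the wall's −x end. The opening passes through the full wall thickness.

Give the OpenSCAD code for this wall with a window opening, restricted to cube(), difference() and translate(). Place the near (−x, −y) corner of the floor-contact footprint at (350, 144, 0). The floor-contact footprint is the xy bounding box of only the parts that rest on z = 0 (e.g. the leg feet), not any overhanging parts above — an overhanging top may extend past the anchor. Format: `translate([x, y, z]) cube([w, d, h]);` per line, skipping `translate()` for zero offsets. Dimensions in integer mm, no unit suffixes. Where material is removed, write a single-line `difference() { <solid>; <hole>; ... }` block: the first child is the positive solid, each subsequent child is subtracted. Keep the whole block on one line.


difference() { translate([350, 144, 0]) cube([2711, 242, 2913]); translate([1485, 144, 1075]) cube([1118, 242, 1210]); }


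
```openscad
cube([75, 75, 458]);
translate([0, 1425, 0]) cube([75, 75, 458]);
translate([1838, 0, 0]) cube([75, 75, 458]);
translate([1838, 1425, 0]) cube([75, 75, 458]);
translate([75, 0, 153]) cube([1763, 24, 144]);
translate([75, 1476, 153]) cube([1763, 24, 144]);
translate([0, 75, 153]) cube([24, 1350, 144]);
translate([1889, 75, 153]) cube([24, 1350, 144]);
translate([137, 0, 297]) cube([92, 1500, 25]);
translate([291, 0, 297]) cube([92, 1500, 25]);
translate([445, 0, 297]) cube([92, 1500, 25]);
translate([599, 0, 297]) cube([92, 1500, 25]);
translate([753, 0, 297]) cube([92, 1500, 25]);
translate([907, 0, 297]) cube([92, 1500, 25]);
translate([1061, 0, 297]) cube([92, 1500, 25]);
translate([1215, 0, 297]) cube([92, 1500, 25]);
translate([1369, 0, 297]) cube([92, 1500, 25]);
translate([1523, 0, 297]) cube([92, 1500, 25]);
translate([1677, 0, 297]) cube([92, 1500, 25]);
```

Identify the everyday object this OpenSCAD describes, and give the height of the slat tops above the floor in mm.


A bed frame. The slat-top height is 322 mm.

Four posts, four rails, and a row of slats — a bed frame. Slats sit on the rails at z = 153 + 144 = 297; with slat thickness 25, the top is 322 mm.


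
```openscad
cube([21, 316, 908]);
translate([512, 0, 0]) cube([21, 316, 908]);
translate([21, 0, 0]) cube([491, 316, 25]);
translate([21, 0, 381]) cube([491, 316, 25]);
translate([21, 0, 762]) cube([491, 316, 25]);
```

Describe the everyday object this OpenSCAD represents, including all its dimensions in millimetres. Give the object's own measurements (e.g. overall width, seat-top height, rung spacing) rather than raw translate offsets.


An open bookshelf. Two side panels, each 21 mm thick, 316 mm deep and 908 mm tall, stand 533 mm apart (outside-to-outside). Between them sit 3 shelves, each 25 mm thick and 316 mm deep, spanning the full gap between the sides. The bottom shelf rests on the floor (its underside at z = 0) and the clear gap between one shelf's top and the next shelf's underside is 356 mm.


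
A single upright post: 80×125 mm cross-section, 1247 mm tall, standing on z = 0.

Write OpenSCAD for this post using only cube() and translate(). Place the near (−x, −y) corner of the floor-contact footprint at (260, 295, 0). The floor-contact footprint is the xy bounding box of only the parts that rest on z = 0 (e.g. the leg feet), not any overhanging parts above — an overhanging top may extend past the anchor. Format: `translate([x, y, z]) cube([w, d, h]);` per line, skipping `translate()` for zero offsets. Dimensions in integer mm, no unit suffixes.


translate([260, 295, 0]) cube([80, 125, 1247]);


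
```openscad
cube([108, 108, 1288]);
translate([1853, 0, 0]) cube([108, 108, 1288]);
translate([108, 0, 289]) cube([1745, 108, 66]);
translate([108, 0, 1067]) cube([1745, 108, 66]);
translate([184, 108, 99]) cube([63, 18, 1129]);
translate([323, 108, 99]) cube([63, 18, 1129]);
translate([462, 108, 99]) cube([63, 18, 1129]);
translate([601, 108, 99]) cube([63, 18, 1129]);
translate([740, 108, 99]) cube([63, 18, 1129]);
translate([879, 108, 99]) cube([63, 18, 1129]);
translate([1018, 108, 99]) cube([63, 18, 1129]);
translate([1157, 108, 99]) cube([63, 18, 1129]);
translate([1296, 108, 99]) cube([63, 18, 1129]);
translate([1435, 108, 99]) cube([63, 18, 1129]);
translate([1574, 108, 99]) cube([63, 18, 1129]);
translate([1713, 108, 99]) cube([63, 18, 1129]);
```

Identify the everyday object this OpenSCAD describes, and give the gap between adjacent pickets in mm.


A fence section. The picket gap is 76 mm.

Two posts, two rails, 12 pickets — a fence section. Span 1745 mm holds 12 pickets of 63 mm with 13 equal gaps: ⌊(1745 − 12·63) / 13⌋ = 76 mm.


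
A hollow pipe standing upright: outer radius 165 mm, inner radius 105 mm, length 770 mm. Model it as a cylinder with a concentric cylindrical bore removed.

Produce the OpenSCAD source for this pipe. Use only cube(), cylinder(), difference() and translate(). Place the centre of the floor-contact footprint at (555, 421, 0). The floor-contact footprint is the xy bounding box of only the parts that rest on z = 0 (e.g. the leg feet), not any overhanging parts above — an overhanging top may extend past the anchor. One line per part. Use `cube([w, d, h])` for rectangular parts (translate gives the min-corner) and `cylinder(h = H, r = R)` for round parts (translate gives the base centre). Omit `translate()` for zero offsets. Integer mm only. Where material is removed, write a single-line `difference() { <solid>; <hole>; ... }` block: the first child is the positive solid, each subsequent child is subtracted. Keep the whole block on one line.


difference() { translate([555, 421, 0]) cylinder(h = 770, r = 165); translate([555, 421, 0]) cylinder(h = 770, r = 105); }


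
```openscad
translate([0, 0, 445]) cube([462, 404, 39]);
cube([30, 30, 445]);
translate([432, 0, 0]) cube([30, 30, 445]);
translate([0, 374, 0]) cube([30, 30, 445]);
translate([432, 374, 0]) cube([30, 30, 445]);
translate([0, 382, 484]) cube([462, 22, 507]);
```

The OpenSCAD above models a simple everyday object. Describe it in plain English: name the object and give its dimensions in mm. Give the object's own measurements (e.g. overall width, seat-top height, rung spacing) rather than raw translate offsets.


A chair. The seat is a 462×404×39 mm slab with its top at z = 484 mm, on four 30×30 mm corner legs (flush with the seat edges, standing on z = 0). A flat backrest 22 mm thick, 507 mm tall, spans the full seat width and rises from the seat top along its +y edge, rear face flush with the rear of the seat.


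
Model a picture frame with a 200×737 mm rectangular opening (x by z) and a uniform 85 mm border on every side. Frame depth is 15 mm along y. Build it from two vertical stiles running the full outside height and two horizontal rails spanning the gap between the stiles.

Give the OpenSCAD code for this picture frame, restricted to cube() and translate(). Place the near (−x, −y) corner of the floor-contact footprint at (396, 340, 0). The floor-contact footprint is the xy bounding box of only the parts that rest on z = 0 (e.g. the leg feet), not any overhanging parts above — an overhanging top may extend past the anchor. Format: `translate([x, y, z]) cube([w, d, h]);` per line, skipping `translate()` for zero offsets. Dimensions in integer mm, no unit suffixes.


translate([396, 340, 0]) cube([85, 15, 907]);
translate([681, 340, 0]) cube([85, 15, 907]);
translate([481, 340, 0]) cube([200, 15, 85]);
translate([481, 340, 822]) cube([200, 15, 85]);


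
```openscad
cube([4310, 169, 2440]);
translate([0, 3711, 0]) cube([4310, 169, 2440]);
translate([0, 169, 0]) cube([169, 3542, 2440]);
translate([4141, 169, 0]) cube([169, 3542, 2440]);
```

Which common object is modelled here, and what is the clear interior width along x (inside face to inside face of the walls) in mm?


A house (or room) frame. The interior width is 3972 mm.

Four 2440 mm walls enclosing a rectangle with no floor or roof — a room or house frame. Outside width is 4310 mm and wall thickness is 169 mm, so the interior width is 4310 − 2 × 169 = 3972 mm.


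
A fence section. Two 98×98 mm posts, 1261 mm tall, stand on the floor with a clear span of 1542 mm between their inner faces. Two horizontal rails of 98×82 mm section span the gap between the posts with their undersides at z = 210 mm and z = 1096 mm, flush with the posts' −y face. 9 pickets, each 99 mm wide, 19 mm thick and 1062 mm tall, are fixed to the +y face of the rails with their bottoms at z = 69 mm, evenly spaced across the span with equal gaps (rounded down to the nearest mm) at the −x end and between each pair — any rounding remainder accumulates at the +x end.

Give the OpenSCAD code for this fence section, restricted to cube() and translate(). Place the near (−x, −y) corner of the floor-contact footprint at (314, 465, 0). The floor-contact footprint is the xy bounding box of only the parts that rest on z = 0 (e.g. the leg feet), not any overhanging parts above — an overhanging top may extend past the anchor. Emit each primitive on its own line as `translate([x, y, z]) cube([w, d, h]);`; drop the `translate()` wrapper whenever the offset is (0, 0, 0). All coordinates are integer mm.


translate([314, 465, 0]) cube([98, 98, 1261]);
translate([1954, 465, 0]) cube([98, 98, 1261]);
translate([412, 465, 210]) cube([1542, 98, 82]);
translate([412, 465, 1096]) cube([1542, 98, 82]);
translate([477, 563, 69]) cube([99, 19, 1062]);
translate([641, 563, 69]) cube([99, 19, 1062]);
translate([805, 563, 69]) cube([99, 19, 1062]);
translate([969, 563, 69]) cube([99, 19, 1062]);
translate([1133, 563, 69]) cube([99, 19, 1062]);
translate([1297, 563, 69]) cube([99, 19, 1062]);
translate([1461, 563, 69]) cube([99, 19, 1062]);
translate([1625, 563, 69]) cube([99, 19, 1062]);
translate([1789, 563, 69]) cube([99, 19, 1062]);


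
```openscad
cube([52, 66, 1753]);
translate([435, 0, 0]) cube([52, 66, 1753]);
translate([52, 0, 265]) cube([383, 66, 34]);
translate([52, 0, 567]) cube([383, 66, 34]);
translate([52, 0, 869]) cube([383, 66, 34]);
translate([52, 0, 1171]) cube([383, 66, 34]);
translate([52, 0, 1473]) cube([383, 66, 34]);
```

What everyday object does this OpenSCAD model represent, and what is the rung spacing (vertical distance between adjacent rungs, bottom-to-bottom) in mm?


A ladder. The rung spacing is 302 mm.

Two tall 52×66 posts with 5 short bars between them — a ladder. Adjacent rungs sit at z = 265 and z = 567, so the spacing is 567 − 265 = 302 mm.


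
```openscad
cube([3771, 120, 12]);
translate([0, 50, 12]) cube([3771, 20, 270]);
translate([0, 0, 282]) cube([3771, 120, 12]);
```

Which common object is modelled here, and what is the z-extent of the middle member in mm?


An I-beam. The web height is 270 mm.

Two wide flanges with a thin centred web — an I-beam. Overall 294 mm minus two 12 mm flanges gives a web of 294 − 2·12 = 270 mm.


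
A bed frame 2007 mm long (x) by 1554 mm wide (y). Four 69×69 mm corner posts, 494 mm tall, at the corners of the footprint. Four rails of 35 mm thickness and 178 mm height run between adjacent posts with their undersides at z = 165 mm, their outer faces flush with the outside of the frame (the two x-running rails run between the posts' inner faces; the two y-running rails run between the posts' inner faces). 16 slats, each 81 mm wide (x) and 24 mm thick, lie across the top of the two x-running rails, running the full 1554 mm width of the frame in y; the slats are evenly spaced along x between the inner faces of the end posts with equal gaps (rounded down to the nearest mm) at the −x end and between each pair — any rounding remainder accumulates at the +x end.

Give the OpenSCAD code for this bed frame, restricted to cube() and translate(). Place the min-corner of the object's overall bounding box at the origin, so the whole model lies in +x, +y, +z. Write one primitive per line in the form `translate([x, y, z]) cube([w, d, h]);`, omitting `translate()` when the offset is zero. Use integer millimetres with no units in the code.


cube([69, 69, 494]);
translate([0, 1485, 0]) cube([69, 69, 494]);
translate([1938, 0, 0]) cube([69, 69, 494]);
translate([1938, 1485, 0]) cube([69, 69, 494]);
translate([69, 0, 165]) cube([1869, 35, 178]);
translate([69, 1519, 165]) cube([1869, 35, 178]);
translate([0, 69, 165]) cube([35, 1416, 178]);
translate([1972, 69, 165]) cube([35, 1416, 178]);
translate([102, 0, 343]) cube([81, 1554, 24]);
translate([216, 0, 343]) cube([81, 1554, 24]);
translate([330, 0, 343]) cube([81, 1554, 24]);
translate([444, 0, 343]) cube([81, 1554, 24]);
translate([558, 0, 343]) cube([81, 1554, 24]);
translate([672, 0, 343]) cube([81, 1554, 24]);
translate([786, 0, 343]) cube([81, 1554, 24]);
translate([900, 0, 343]) cube([81, 1554, 24]);
translate([1014, 0, 343]) cube([81, 1554, 24]);
translate([1128, 0, 343]) cube([81, 1554, 24]);
translate([1242, 0, 343]) cube([81, 1554, 24]);
translate([1356, 0, 343]) cube([81, 1554, 24]);
translate([1470, 0, 343]) cube([81, 1554, 24]);
translate([1584, 0, 343]) cube([81, 1554, 24]);
translate([1698, 0, 343]) cube([81, 1554, 24]);
translate([1812, 0, 343]) cube([81, 1554, 24]);


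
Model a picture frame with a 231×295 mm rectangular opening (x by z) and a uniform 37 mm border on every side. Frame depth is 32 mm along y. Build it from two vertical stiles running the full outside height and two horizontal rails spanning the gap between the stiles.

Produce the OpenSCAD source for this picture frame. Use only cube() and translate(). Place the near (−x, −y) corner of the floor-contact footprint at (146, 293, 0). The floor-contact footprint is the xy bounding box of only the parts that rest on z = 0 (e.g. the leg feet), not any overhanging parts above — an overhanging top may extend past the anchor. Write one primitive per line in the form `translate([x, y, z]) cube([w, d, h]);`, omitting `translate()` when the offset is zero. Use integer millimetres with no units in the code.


translate([146, 293, 0]) cube([37, 32, 369]);
translate([414, 293, 0]) cube([37, 32, 369]);
translate([183, 293, 0]) cube([231, 32, 37]);
translate([183, 293, 332]) cube([231, 32, 37]);


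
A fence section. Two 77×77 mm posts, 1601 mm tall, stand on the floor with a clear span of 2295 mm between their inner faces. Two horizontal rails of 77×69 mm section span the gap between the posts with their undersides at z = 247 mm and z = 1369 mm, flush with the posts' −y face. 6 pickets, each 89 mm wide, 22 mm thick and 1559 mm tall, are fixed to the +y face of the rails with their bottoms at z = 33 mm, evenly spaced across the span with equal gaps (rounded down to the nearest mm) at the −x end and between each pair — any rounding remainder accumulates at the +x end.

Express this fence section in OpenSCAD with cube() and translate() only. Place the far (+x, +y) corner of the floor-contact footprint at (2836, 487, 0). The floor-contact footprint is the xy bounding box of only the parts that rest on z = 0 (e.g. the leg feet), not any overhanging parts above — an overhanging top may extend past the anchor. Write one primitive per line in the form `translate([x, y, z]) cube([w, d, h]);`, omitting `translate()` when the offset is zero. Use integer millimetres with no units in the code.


translate([387, 410, 0]) cube([77, 77, 1601]);
translate([2759, 410, 0]) cube([77, 77, 1601]);
translate([464, 410, 247]) cube([2295, 77, 69]);
translate([464, 410, 1369]) cube([2295, 77, 69]);
translate([715, 487, 33]) cube([89, 22, 1559]);
translate([1055, 487, 33]) cube([89, 22, 1559]);
translate([1395, 487, 33]) cube([89, 22, 1559]);
translate([1735, 487, 33]) cube([89, 22, 1559]);
translate([2075, 487, 33]) cube([89, 22, 1559]);
translate([2415, 487, 33]) cube([89, 22, 1559]);


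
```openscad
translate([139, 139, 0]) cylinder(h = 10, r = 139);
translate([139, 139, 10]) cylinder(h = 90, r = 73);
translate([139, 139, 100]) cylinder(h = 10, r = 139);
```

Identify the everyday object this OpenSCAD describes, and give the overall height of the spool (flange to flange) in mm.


A spool. The overall height is 110 mm.

Three coaxial cylinders, large–small–large — a spool. Two 10 mm flanges and a 90 mm core give 10 + 90 + 10 = 110 mm.


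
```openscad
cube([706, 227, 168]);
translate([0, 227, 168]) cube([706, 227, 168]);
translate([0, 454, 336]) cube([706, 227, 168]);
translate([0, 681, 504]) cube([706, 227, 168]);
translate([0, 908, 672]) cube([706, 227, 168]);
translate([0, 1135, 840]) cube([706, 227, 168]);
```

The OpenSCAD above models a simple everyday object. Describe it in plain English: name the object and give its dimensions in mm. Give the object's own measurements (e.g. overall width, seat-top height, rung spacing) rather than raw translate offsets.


A straight staircase of 6 solid steps. Each step is 706 mm wide (x), 227 mm deep (y, the going) and 168 mm tall (the rise). The first step rests on the floor; each subsequent step sits one going further in +y and one rise higher in +z, directly behind and above the previous step with no overlap.


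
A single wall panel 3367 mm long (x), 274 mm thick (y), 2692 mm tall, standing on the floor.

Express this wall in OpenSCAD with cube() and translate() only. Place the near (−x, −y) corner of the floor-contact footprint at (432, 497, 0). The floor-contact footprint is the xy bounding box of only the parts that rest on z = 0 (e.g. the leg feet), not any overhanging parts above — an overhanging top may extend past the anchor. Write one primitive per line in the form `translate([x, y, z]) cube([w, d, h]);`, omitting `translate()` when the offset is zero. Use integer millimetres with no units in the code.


translate([432, 497, 0]) cube([3367, 274, 2692]);


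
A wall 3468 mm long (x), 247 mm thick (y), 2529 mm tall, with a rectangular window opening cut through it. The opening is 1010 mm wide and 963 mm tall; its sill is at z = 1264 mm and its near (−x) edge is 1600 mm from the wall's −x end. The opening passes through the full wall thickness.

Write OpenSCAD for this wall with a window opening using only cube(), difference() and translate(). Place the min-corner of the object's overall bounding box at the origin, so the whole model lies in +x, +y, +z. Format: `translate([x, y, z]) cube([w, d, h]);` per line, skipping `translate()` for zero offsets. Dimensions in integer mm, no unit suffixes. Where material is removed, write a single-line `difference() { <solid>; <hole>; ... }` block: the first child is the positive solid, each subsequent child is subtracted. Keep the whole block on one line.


difference() { cube([3468, 247, 2529]); translate([1600, 0, 1264]) cube([1010, 247, 963]); }


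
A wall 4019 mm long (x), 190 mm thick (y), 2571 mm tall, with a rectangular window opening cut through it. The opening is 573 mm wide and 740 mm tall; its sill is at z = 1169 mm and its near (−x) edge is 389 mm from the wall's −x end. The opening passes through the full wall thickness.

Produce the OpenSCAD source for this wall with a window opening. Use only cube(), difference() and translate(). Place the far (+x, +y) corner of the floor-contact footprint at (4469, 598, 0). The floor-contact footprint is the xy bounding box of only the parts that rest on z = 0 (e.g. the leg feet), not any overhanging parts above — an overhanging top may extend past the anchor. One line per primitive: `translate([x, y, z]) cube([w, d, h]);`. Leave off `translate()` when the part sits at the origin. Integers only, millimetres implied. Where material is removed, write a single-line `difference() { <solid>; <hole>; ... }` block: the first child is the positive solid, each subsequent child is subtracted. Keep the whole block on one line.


difference() { translate([450, 408, 0]) cube([4019, 190, 2571]); translate([839, 408, 1169]) cube([573, 190, 740]); }


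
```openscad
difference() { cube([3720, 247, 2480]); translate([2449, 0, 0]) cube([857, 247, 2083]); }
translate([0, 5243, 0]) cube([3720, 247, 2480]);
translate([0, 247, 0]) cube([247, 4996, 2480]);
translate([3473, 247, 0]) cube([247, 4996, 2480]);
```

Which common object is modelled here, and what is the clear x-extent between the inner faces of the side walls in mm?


A single room. The interior width is 3226 mm.

Four walls enclosing a rectangle with a door in the front wall — a room. Outside width 3720 minus two 247 mm walls gives 3226 mm.


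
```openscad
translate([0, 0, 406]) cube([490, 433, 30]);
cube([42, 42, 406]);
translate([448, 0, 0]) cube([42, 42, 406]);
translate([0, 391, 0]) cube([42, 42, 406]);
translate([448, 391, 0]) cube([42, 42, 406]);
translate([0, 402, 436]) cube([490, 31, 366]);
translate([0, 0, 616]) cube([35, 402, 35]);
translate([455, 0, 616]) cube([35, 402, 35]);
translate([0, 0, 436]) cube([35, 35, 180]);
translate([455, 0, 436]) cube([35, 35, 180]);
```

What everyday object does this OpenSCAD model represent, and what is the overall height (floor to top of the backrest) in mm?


A chair. The overall height is 802 mm.

A slab on four corner posts with a tall panel at the back — a chair. The seat slab sits at z = 406 with thickness 30, and the 366 mm backrest starts at the seat top, so the overall height is 406 + 30 + 366 = 802 mm.


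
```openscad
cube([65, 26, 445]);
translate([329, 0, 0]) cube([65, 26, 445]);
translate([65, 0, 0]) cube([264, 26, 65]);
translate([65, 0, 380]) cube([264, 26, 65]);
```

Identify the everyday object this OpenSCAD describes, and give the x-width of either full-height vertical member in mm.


A picture frame. The border width is 65 mm.

Four thin pieces enclosing a rectangular opening — a picture frame. The two full-height stiles are 445 mm tall; the top rail sits at z = 380 and is 65 mm tall, so the border above the opening is 445 − 380 = 65 mm, matching the stile x-width.


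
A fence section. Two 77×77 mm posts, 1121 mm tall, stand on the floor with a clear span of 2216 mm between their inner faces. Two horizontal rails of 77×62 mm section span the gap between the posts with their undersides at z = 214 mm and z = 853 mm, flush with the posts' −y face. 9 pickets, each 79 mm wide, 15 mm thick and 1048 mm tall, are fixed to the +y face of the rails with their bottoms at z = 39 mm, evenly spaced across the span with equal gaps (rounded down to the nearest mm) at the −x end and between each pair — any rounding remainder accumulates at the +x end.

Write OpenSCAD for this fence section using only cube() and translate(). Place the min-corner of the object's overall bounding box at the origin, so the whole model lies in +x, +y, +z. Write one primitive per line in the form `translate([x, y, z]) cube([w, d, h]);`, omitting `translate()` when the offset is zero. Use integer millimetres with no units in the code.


cube([77, 77, 1121]);
translate([2293, 0, 0]) cube([77, 77, 1121]);
translate([77, 0, 214]) cube([2216, 77, 62]);
translate([77, 0, 853]) cube([2216, 77, 62]);
translate([227, 77, 39]) cube([79, 15, 1048]);
translate([456, 77, 39]) cube([79, 15, 1048]);
translate([685, 77, 39]) cube([79, 15, 1048]);
translate([914, 77, 39]) cube([79, 15, 1048]);
translate([1143, 77, 39]) cube([79, 15, 1048]);
translate([1372, 77, 39]) cube([79, 15, 1048]);
translate([1601, 77, 39]) cube([79, 15, 1048]);
translate([1830, 77, 39]) cube([79, 15, 1048]);
translate([2059, 77, 39]) cube([79, 15, 1048]);


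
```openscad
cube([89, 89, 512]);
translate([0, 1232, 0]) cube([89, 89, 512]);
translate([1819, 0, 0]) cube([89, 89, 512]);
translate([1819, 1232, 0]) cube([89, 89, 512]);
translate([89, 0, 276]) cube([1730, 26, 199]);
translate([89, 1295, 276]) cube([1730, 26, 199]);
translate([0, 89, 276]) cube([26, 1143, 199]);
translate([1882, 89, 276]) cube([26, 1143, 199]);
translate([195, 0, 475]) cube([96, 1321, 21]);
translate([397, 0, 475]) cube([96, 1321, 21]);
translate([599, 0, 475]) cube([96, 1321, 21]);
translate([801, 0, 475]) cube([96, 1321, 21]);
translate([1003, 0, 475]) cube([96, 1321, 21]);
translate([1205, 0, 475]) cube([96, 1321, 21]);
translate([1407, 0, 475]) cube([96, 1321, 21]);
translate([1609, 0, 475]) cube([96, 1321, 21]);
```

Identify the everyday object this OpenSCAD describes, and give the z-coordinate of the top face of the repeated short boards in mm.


A bed frame. The slat-top height is 496 mm.

Four posts, four rails, and a row of slats — a bed frame. Slats sit on the rails at z = 276 + 199 = 475; with slat thickness 21, the top is 496 mm.


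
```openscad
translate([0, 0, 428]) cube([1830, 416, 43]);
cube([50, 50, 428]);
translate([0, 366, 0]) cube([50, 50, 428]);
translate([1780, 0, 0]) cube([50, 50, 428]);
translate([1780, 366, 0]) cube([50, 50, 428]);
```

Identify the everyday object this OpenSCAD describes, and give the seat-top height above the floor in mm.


A bench. The seat-top height is 471 mm.

A long slab on four corner posts — a bench. The slab sits at z = 428 with thickness 43, so the top is 428 + 43 = 471 mm.


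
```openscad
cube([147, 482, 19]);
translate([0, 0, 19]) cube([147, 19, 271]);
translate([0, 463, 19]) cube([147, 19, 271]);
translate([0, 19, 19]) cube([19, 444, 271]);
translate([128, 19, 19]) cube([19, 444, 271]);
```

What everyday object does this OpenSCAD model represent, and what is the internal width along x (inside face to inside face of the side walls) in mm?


An open box. The internal width is 109 mm.

A 147×482 base slab with four walls standing on it — an open box. The base is 147 mm wide and the walls are 19 mm thick, so the internal width is 147 − 2 × 19 = 109 mm.


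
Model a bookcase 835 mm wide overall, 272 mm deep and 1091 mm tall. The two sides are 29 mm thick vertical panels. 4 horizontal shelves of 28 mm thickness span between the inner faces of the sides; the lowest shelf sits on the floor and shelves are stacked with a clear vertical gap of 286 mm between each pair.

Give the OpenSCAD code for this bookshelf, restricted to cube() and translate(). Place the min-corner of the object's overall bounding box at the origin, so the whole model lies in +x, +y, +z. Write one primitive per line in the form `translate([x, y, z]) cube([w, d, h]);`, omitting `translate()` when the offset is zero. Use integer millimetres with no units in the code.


cube([29, 272, 1091]);
translate([806, 0, 0]) cube([29, 272, 1091]);
translate([29, 0, 0]) cube([777, 272, 28]);
translate([29, 0, 314]) cube([777, 272, 28]);
translate([29, 0, 628]) cube([777, 272, 28]);
translate([29, 0, 942]) cube([777, 272, 28]);


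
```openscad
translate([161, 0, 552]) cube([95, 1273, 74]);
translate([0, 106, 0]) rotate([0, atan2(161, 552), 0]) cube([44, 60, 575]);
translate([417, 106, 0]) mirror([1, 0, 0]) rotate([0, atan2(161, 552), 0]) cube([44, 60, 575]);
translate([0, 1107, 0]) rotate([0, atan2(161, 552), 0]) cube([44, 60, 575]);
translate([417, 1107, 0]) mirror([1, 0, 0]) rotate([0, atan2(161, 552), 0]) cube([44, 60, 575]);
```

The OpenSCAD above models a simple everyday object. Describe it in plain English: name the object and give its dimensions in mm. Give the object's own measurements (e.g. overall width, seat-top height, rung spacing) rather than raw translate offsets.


A sawhorse. A 95×1273×74 mm beam (x, y, z) sits on two A-frame leg pairs. Each pair is two raked legs of 44×60 mm section (60 mm along y) splaying symmetrically in x. Each leg rises 552 mm vertically over 161 mm of horizontal reach and is 575 mm long along its own axis. Every leg's outer bottom edge rests on the floor and its outer top edge meets a bottom edge of the beam — the left legs (tilting toward +x) meet the beam's −x bottom edge, the right legs (their mirror images, tilting toward −x) meet its +x bottom edge — so the leg tops tuck under the beam, the beam's underside is 552 mm above the floor, and the feet are 417 mm apart outside-to-outside with the beam centred between them. The two leg pairs are set in 106 mm from either end of the beam.


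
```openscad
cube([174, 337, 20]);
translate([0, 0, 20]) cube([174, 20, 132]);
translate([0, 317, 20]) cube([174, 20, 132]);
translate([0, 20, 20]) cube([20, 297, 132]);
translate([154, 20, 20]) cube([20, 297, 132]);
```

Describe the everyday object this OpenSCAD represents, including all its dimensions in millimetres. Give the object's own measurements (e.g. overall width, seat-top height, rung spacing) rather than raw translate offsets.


An open-topped rectangular box: outside dimensions 174×337×152 mm, with a uniform wall and base thickness of 20 mm. The base is a full 174×337 slab on the floor; four walls sit on top of the base. The front and back walls (the −y and +y sides) span the full width; the two side walls fit between them.


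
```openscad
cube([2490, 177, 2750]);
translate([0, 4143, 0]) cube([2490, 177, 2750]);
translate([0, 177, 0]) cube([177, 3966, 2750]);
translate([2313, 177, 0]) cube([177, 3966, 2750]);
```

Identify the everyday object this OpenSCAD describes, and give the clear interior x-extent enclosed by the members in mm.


A house (or room) frame. The interior width is 2136 mm.

Four 2750 mm walls enclosing a rectangle with no floor or roof — a room or house frame. Outside width is 2490 mm and wall thickness is 177 mm, so the interior width is 2490 − 2 × 177 = 2136 mm.


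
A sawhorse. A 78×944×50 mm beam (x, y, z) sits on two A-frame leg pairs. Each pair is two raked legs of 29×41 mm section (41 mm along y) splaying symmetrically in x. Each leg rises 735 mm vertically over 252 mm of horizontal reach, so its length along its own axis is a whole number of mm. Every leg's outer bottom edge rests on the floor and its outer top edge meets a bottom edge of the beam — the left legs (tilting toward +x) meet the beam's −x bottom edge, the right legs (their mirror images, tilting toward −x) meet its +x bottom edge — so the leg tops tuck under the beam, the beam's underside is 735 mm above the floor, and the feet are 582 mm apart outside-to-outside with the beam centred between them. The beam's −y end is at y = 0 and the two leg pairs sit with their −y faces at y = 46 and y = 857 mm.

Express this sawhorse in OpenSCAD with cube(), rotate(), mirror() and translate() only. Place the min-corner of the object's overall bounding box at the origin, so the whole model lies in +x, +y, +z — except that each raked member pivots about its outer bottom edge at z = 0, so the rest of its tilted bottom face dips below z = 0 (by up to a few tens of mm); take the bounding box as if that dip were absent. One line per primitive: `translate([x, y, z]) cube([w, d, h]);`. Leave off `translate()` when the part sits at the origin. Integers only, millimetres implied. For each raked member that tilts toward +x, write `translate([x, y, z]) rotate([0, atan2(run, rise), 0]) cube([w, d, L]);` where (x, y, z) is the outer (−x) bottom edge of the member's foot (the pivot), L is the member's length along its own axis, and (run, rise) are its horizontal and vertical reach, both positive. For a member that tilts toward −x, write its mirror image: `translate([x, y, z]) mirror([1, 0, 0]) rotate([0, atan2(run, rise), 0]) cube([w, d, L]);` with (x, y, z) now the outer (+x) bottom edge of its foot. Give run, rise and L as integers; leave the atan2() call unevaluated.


// leg length = √(252² + 735²) = 777
// right-leg outer foot x = 2·252 + 78 = 582
// beam min-corner = (252, 0, 735)
translate([252, 0, 735]) cube([78, 944, 50]);
translate([0, 46, 0]) rotate([0, atan2(252, 735), 0]) cube([29, 41, 777]);
translate([582, 46, 0]) mirror([1, 0, 0]) rotate([0, atan2(252, 735), 0]) cube([29, 41, 777]);
translate([0, 857, 0]) rotate([0, atan2(252, 735), 0]) cube([29, 41, 777]);
translate([582, 857, 0]) mirror([1, 0, 0]) rotate([0, atan2(252, 735), 0]) cube([29, 41, 777]);


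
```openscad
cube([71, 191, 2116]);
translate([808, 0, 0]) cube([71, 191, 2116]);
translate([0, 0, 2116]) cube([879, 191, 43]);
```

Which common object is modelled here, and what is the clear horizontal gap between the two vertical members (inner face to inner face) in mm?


A door frame. The clear opening width is 737 mm.

Two 2116 mm tall posts with a header on top — a door frame. The left jamb is 71 mm wide at x = 0; the right jamb starts at x = 808. The clear opening is 808 − 71 = 737 mm.


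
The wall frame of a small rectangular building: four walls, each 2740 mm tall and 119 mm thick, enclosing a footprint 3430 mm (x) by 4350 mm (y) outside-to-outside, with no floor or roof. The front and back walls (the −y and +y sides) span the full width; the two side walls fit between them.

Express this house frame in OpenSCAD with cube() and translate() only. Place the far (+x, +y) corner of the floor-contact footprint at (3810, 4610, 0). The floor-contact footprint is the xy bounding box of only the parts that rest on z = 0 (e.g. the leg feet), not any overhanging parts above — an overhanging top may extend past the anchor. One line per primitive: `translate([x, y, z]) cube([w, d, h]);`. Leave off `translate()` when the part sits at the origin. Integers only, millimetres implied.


translate([380, 260, 0]) cube([3430, 119, 2740]);
translate([380, 4491, 0]) cube([3430, 119, 2740]);
translate([380, 379, 0]) cube([119, 4112, 2740]);
translate([3691, 379, 0]) cube([119, 4112, 2740]);


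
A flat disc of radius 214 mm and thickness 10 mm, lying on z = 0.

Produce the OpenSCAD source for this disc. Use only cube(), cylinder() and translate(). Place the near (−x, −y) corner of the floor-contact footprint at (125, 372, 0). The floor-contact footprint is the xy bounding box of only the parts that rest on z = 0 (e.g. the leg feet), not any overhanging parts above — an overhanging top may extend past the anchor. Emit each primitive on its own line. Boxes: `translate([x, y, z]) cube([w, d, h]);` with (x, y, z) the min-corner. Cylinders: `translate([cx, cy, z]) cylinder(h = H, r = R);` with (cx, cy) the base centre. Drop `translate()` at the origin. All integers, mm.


translate([339, 586, 0]) cylinder(h = 10, r = 214);


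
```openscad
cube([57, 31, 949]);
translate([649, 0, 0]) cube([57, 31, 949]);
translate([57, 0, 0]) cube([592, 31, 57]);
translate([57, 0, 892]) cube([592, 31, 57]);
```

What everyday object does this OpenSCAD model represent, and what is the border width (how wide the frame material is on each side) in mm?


A picture frame. The border width is 57 mm.

Four thin pieces enclosing a rectangular opening — a picture frame. The two full-height stiles are 949 mm tall; the top rail sits at z = 892 and is 57 mm tall, so the border above the opening is 949 − 892 = 57 mm, matching the stile x-width.


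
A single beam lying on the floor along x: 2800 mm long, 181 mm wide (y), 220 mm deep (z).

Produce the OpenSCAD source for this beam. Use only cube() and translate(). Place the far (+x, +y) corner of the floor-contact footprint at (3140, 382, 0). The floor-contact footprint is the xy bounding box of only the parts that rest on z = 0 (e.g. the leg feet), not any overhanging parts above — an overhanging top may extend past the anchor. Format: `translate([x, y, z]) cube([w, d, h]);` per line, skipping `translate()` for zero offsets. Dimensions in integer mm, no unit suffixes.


translate([340, 201, 0]) cube([2800, 181, 220]);


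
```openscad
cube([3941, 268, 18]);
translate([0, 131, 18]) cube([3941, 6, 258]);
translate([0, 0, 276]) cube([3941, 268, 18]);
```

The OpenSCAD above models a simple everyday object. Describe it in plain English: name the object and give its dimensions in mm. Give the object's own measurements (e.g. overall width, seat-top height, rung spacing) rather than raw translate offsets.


An I-beam lying along x, 3941 mm long. Overall section height 294 mm. Two flanges 268 mm wide (y) and 18 mm thick, one on the floor and one at the top; a web 6 mm thick runs between them, centred on the flange width.


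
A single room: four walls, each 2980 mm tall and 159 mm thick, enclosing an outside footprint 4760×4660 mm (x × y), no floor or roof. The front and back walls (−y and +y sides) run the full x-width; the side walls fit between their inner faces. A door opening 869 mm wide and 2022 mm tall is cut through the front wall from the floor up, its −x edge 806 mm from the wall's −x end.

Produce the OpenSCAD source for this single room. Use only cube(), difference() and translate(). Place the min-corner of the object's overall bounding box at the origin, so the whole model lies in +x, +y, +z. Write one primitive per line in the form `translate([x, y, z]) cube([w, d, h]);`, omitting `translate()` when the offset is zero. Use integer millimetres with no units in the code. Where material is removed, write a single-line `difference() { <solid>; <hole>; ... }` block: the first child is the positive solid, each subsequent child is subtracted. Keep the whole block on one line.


difference() { cube([4760, 159, 2980]); translate([806, 0, 0]) cube([869, 159, 2022]); }
translate([0, 4501, 0]) cube([4760, 159, 2980]);
translate([0, 159, 0]) cube([159, 4342, 2980]);
translate([4601, 159, 0]) cube([159, 4342, 2980]);


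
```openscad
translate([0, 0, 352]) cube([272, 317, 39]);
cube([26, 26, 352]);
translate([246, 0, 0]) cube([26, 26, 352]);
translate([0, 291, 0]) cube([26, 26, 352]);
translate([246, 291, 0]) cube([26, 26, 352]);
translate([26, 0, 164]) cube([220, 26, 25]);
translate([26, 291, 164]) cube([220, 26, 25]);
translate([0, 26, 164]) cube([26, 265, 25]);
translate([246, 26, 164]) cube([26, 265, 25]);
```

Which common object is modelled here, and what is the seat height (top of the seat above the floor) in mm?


A stool. The seat height is 391 mm.

A 272×317×39 slab at z = 352 on four corner posts — a stool. The seat top is 352 + 39 = 391 mm.


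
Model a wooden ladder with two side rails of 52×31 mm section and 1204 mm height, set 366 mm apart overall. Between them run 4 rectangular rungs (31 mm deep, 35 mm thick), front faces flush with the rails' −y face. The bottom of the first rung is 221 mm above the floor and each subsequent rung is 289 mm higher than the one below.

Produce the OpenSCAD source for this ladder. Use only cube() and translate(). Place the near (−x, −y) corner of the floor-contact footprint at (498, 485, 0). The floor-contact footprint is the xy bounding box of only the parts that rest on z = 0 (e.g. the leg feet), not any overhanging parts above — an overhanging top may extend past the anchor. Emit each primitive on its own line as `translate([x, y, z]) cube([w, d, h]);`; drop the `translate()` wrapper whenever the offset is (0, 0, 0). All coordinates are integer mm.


translate([498, 485, 0]) cube([52, 31, 1204]);
translate([812, 485, 0]) cube([52, 31, 1204]);
translate([550, 485, 221]) cube([262, 31, 35]);
translate([550, 485, 510]) cube([262, 31, 35]);
translate([550, 485, 799]) cube([262, 31, 35]);
translate([550, 485, 1088]) cube([262, 31, 35]);


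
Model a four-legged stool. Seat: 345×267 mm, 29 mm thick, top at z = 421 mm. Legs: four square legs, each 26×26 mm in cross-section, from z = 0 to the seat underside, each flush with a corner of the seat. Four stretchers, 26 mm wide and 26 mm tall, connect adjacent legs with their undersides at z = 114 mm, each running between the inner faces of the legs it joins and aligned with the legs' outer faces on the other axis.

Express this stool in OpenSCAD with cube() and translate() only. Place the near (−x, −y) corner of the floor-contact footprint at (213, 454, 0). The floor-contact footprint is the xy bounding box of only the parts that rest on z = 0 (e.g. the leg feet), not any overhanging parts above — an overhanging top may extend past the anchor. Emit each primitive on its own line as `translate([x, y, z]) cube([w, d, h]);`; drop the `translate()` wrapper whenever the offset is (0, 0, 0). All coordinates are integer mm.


translate([213, 454, 392]) cube([345, 267, 29]);
translate([213, 454, 0]) cube([26, 26, 392]);
translate([532, 454, 0]) cube([26, 26, 392]);
translate([213, 695, 0]) cube([26, 26, 392]);
translate([532, 695, 0]) cube([26, 26, 392]);
translate([239, 454, 114]) cube([293, 26, 26]);
translate([239, 695, 114]) cube([293, 26, 26]);
translate([213, 480, 114]) cube([26, 215, 26]);
translate([532, 480, 114]) cube([26, 215, 26]);
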